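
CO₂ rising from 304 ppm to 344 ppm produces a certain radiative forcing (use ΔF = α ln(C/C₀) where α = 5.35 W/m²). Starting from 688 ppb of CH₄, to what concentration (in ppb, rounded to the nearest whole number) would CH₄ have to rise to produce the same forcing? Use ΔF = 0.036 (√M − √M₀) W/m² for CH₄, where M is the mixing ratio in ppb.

M ≈ 1989 ppb

CO₂ forcing: 5.35 × ln(344/304) = 5.35 × 0.123614 = 0.66133 W/m².
Set 0.036(√M − √688) = 0.66133: √M = 0.66133/0.036 + √688 = 18.3703 + 26.2298 = 44.6001.
M = (44.6001)² = 1989.17 ppb.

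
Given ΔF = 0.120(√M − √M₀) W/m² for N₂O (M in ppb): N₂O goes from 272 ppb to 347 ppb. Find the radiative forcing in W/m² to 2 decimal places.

N₂O: 0.120 × (√347 − √272) = 0.120 × (18.6279 − 16.4924) = 0.120 × 2.1355 = 0.2563 W/m².

ΔF = 0.26 W/m²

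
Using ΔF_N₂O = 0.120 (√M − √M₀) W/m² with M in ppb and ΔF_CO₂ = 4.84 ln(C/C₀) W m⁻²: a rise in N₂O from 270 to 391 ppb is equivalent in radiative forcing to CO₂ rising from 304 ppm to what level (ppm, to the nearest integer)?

N₂O forcing: 0.120 × (√391 − √270) = 0.120 × (19.7737 − 16.4317) = 0.120 × 3.3420 = 0.40104 W/m².
Set 4.84 ln(C/304) = 0.40104: ln(C/304) = 0.40104/4.84 = 0.08286, so C = 304 × e^0.08286 = 304 × 1.08639 = 330.26 ppm.

C ≈ 330 ppm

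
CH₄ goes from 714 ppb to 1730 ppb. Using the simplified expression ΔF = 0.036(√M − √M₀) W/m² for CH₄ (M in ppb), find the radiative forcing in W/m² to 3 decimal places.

CH₄: 0.036 × (√1730 − √714) = 0.036 × (41.5933 − 26.7208) = 0.036 × 14.8725 = 0.5354 W/m².

ΔF = 0.535 W/m²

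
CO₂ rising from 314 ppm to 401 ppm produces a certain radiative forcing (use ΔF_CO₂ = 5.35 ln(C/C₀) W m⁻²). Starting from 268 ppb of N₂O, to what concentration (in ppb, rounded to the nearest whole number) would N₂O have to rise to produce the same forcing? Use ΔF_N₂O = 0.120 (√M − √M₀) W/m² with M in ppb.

CO₂ forcing: 5.35 × ln(401/314) = 5.35 × 0.244568 = 1.30844 W/m².
Set 0.120(√M − √268) = 1.30844: √M = 1.30844/0.120 + √268 = 10.9037 + 16.3707 = 27.2744.
M = (27.2744)² = 743.89 ppb.

M ≈ 744 ppb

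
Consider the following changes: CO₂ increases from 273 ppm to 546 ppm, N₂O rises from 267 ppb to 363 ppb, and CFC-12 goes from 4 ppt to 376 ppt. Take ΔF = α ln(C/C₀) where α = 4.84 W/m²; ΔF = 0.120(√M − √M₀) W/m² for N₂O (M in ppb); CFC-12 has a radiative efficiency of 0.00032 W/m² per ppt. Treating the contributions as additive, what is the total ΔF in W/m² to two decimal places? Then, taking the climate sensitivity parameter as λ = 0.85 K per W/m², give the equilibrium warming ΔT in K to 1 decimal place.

CO₂: 4.84 × ln(546/273) = 4.84 × ln(2.00000) = 4.84 × 0.69315 = 3.3548 W/m².
N₂O: 0.120 × (√363 − √267) = 0.120 × (19.0526 − 16.3401) = 0.120 × 2.7125 = 0.3255 W/m².
CFC-12: ΔF = 0.00032 × (376 − 4) = 0.00032 × 372 = 0.1190 W/m².
Total ΔF = 3.3548 + 0.3255 + 0.1190 = 3.7993 W/m².
ΔT = λ ΔF = 0.85 × 3.80 = 3.2300 K.

ΔF = 3.80 W/m²; ΔT = 3.2 K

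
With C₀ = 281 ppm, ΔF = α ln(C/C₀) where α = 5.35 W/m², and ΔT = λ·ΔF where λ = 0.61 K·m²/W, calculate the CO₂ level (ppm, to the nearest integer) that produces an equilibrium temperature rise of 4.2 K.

Required forcing: ΔF = ΔT/λ = 4.2/0.61 = 6.8852 W/m².
Then ln(C/281) = ΔF/5.35 = 6.8852/5.35 = 1.28695.
So C = 281 × e^1.28695 = 281 × 3.62172 = 1017.70 ppm.

C ≈ 1018 ppm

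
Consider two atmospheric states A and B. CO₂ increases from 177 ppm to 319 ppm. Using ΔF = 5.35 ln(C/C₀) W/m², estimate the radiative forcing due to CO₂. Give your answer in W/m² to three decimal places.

ΔF = 3.151 W/m²

CO₂: 5.35 × ln(319/177) = 5.35 × ln(1.80226) = 5.35 × 0.58904 = 3.1514 W/m².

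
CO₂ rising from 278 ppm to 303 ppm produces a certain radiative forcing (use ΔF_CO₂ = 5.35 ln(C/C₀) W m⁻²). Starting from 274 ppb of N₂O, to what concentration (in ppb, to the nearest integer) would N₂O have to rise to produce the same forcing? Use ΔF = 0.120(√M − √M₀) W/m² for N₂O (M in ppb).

CO₂ forcing: 5.35 × ln(303/278) = 5.35 × 0.086112 = 0.46070 W/m².
Set 0.120(√M − √274) = 0.46070: √M = 0.46070/0.120 + √274 = 3.8392 + 16.5529 = 20.3921.
M = (20.3921)² = 415.84 ppb.

M ≈ 416 ppb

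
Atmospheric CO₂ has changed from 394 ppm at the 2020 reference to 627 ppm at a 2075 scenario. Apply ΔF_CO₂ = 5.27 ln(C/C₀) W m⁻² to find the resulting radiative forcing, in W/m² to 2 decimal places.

ΔF = 2.45 W/m²

CO₂: 5.27 × ln(627/394) = 5.27 × ln(1.59137) = 5.27 × 0.46460 = 2.4484 W/m².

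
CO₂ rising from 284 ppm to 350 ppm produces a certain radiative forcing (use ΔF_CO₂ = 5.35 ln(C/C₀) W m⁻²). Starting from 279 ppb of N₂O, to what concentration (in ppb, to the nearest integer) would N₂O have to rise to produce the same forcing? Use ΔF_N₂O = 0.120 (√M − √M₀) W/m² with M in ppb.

CO₂ forcing: 5.35 × ln(350/284) = 5.35 × 0.208959 = 1.11793 W/m².
Set 0.120(√M − √279) = 1.11793: √M = 1.11793/0.120 + √279 = 9.3161 + 16.7033 = 26.0194.
M = (26.0194)² = 677.01 ppb.

M ≈ 677 ppb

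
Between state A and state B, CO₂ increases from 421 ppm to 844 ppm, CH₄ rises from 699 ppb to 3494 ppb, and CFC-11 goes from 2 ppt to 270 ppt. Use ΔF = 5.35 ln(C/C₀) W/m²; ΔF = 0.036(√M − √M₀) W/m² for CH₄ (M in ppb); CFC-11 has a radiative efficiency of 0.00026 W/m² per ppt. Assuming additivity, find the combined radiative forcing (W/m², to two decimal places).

CO₂: 5.35 × ln(844/421) = 5.35 × ln(2.00475) = 5.35 × 0.69552 = 3.7210 W/m².
CH₄: 0.036 × (√3494 − √699) = 0.036 × (59.1101 − 26.4386) = 0.036 × 32.6715 = 1.1762 W/m².
CFC-11: ΔF = 0.00026 × (270 − 2) = 0.00026 × 268 = 0.0697 W/m².
Total ΔF = 3.7210 + 1.1762 + 0.0697 = 4.9669 W/m².

ΔF = 4.97 W/m²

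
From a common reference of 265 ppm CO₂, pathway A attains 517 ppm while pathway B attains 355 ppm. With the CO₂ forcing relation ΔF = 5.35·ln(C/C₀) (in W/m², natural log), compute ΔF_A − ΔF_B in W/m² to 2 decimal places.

ΔF_A − ΔF_B = 2.01 W/m²

ΔF_A = 5.35 ln(517/265) = 5.35 × 0.66831 = 3.5755 W/m².
ΔF_B = 5.35 ln(355/265) = 5.35 × 0.29239 = 1.5643 W/m².
Difference: 3.5755 − 1.5643 = 2.0112 W/m².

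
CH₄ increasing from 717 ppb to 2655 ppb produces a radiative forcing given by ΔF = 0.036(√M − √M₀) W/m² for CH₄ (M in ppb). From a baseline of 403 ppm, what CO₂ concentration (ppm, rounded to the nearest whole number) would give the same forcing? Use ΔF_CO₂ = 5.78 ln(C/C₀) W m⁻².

CH₄ forcing: 0.036 × (√2655 − √717) = 0.036 × (51.5267 − 26.7769) = 0.036 × 24.7498 = 0.89099 W/m².
Set 5.78 ln(C/403) = 0.89099: ln(C/403) = 0.89099/5.78 = 0.15415, so C = 403 × e^0.15415 = 403 × 1.16667 = 470.17 ppm.

C ≈ 470 ppm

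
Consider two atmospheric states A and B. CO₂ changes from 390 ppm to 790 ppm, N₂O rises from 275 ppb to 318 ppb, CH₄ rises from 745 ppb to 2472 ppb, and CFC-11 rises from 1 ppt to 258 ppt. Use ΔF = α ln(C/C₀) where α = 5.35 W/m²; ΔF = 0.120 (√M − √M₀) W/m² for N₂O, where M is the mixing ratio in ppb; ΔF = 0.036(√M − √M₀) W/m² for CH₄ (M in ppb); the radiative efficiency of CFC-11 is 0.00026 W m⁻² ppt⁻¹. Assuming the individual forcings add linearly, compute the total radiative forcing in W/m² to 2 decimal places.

CO₂: 5.35 × ln(790/390) = 5.35 × ln(2.02564) = 5.35 × 0.70589 = 3.7765 W/m².
N₂O: 0.120 × (√318 − √275) = 0.120 × (17.8326 − 16.5831) = 0.120 × 1.2495 = 0.1499 W/m².
CH₄: 0.036 × (√2472 − √745) = 0.036 × (49.7192 − 27.2947) = 0.036 × 22.4245 = 0.8073 W/m².
CFC-11: ΔF = 0.00026 × (258 − 1) = 0.00026 × 257 = 0.0668 W/m².
Total ΔF = 3.7765 + 0.1499 + 0.8073 + 0.0668 = 4.8005 W/m².

ΔF = 4.80 W/m²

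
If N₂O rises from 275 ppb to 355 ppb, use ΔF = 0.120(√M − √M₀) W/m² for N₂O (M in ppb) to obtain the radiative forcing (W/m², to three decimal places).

ΔF = 0.271 W/m²

N₂O: 0.120 × (√355 − √275) = 0.120 × (18.8414 − 16.5831) = 0.120 × 2.2583 = 0.2710 W/m².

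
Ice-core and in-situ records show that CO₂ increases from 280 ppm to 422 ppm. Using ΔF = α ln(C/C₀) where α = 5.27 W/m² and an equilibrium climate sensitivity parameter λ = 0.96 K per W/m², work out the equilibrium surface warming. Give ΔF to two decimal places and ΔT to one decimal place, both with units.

CO₂: 5.27 × ln(422/280) = 5.27 × ln(1.50714) = 5.27 × 0.41021 = 2.1618 W/m².
ΔT = λ ΔF = 0.96 × 2.16 = 2.0736 K.

ΔF = 2.16 W/m²; ΔT = 2.1 K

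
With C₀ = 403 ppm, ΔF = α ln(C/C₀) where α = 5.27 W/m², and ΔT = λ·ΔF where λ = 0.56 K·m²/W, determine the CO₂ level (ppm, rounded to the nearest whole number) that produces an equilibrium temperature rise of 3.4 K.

C ≈ 1275 ppm

Required forcing: ΔF = ΔT/λ = 3.4/0.56 = 6.0714 W/m².
Then ln(C/403) = ΔF/5.27 = 6.0714/5.27 = 1.15207.
So C = 403 × e^1.15207 = 403 × 3.16474 = 1275.39 ppm.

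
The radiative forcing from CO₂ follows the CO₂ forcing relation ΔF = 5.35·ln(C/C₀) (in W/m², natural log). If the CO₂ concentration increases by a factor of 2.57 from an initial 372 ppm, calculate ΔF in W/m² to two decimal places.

ΔF = 5.35 × ln(2.57) = 5.35 × 0.94391 = 5.0499 W/m².

ΔF = 5.05 W/m²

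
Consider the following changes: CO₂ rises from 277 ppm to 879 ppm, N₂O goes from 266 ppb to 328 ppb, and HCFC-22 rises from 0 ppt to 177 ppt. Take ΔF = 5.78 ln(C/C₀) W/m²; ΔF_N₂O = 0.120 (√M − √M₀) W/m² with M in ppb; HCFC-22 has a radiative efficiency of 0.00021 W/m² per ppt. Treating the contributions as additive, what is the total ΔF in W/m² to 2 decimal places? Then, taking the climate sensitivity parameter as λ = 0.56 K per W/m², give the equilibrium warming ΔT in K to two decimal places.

CO₂: 5.78 × ln(879/277) = 5.78 × ln(3.17329) = 5.78 × 1.15477 = 6.6746 W/m².
N₂O: 0.120 × (√328 − √266) = 0.120 × (18.1108 − 16.3095) = 0.120 × 1.8013 = 0.2162 W/m².
HCFC-22: ΔF = 0.00021 × (177 − 0) = 0.00021 × 177 = 0.0372 W/m².
Total ΔF = 6.6746 + 0.2162 + 0.0372 = 6.9280 W/m².
ΔT = λ ΔF = 0.56 × 6.93 = 3.8808 K.

ΔF = 6.93 W/m²; ΔT = 3.88 K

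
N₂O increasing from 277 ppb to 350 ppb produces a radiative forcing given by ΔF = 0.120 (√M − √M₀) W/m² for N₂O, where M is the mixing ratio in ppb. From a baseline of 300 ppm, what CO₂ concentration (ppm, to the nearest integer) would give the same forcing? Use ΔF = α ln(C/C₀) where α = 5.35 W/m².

C ≈ 314 ppm

N₂O forcing: 0.120 × (√350 − √277) = 0.120 × (18.7083 − 16.6433) = 0.120 × 2.0650 = 0.24780 W/m².
Set 5.35 ln(C/300) = 0.24780: ln(C/300) = 0.24780/5.35 = 0.04632, so C = 300 × e^0.04632 = 300 × 1.04741 = 314.22 ppm.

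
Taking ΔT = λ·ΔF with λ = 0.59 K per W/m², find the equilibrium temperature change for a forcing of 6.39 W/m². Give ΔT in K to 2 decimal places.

ΔT = 3.77 K

ΔT = λ ΔF = 0.59 × 6.39 = 3.7701 K.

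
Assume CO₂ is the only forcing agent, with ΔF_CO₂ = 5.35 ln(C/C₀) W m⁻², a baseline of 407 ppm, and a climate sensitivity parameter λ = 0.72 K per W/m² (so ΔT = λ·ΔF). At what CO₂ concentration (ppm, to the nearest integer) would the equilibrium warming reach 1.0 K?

Required forcing: ΔF = ΔT/λ = 1.0/0.72 = 1.3889 W/m².
Then ln(C/407) = ΔF/5.35 = 1.3889/5.35 = 0.25961.
So C = 407 × e^0.25961 = 407 × 1.29642 = 527.64 ppm.

C ≈ 528 ppm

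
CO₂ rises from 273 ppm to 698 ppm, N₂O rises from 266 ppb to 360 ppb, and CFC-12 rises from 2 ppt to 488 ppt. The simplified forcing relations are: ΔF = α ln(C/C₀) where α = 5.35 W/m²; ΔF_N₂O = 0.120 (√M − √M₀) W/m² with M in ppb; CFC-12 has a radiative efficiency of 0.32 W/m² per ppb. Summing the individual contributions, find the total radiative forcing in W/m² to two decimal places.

CO₂: 5.35 × ln(698/273) = 5.35 × ln(2.55678) = 5.35 × 0.93875 = 5.0223 W/m².
N₂O: 0.120 × (√360 − √266) = 0.120 × (18.9737 − 16.3095) = 0.120 × 2.6642 = 0.3197 W/m².
CFC-12: Δ = 488 − 2 = 486 ppt = 0.486 ppb; ΔF = 0.32 × 0.486 = 0.1555 W/m².
Total ΔF = 5.0223 + 0.3197 + 0.1555 = 5.4975 W/m².

ΔF = 5.50 W/m²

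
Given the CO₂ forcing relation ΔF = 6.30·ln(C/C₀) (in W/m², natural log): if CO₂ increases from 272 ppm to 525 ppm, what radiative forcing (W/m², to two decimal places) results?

CO₂: 6.30 × ln(525/272) = 6.30 × ln(1.93015) = 6.30 × 0.65760 = 4.1429 W/m².

ΔF = 4.14 W/m²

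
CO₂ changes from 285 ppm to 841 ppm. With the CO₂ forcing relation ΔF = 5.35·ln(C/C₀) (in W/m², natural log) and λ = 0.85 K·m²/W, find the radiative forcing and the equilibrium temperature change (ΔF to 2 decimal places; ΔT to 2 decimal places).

ΔF = 5.79 W/m²; ΔT = 4.92 K

CO₂: 5.35 × ln(841/285) = 5.35 × ln(2.95088) = 5.35 × 1.08210 = 5.7892 W/m².
ΔT = λ ΔF = 0.85 × 5.79 = 4.9215 K.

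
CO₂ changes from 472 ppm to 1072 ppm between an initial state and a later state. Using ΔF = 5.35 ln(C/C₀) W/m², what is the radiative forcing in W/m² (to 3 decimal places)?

CO₂ absorption bands are partially saturated, so forcing scales with the logarithm of the concentration ratio.
CO₂: 5.35 × ln(1072/472) = 5.35 × ln(2.27119) = 5.35 × 0.82030 = 4.3886 W/m².

ΔF = 4.389 W/m²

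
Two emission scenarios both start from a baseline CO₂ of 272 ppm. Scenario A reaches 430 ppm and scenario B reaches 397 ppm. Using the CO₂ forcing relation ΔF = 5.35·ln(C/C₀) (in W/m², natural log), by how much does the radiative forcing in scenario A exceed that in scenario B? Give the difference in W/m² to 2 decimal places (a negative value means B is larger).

ΔF_A − ΔF_B = 0.43 W/m²

ΔF_A = 5.35 ln(430/272) = 5.35 × 0.45798 = 2.4502 W/m².
ΔF_B = 5.35 ln(397/272) = 5.35 × 0.37813 = 2.0230 W/m².
Difference: 2.4502 − 2.0230 = 0.4272 W/m².
(Equivalently, ΔF_A − ΔF_B = 5.35 ln(430/397) = 5.35 × 0.07985 = 0.4272 W/m².)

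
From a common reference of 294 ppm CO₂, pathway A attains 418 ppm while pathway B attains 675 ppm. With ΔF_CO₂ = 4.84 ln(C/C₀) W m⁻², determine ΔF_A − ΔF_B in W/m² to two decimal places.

ΔF_A − ΔF_B = -2.32 W/m²

ΔF_A = 4.84 ln(418/294) = 4.84 × 0.35190 = 1.7032 W/m².
ΔF_B = 4.84 ln(675/294) = 4.84 × 0.83113 = 4.0227 W/m².
Difference: 1.7032 − 4.0227 = -2.3195 W/m².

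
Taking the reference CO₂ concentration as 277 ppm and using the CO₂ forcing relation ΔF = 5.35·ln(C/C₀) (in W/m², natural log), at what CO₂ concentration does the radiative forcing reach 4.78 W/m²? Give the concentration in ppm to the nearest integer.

Set 5.35 ln(C/277) = 4.78, so ln(C/277) = 4.78/5.35 = 0.89346.
Then C/277 = e^0.89346 = 2.44357, giving C = 277 × 2.44357 = 676.87 ppm.

C ≈ 677 ppm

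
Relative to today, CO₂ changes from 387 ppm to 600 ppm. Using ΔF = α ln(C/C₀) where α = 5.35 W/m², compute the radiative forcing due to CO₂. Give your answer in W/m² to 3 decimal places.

CO₂ absorption bands are partially saturated, so forcing scales with the logarithm of the concentration ratio.
CO₂: 5.35 × ln(600/387) = 5.35 × ln(1.55039) = 5.35 × 0.43851 = 2.3460 W/m².

ΔF = 2.346 W/m²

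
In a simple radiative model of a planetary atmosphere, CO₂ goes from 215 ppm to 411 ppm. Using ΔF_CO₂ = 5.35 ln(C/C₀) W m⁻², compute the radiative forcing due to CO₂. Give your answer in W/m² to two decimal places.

CO₂: 5.35 × ln(411/215) = 5.35 × ln(1.91163) = 5.35 × 0.64796 = 3.4666 W/m².

ΔF = 3.47 W/m²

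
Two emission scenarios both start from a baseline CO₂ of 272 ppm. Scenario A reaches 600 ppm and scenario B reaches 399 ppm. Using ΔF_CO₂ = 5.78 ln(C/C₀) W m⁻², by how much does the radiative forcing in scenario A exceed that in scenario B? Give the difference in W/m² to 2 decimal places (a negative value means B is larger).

ΔF_A − ΔF_B = 2.36 W/m²

ΔF_A = 5.78 ln(600/272) = 5.78 × 0.79113 = 4.5727 W/m².
ΔF_B = 5.78 ln(399/272) = 5.78 × 0.38316 = 2.2147 W/m².
Difference: 4.5727 − 2.2147 = 2.3580 W/m².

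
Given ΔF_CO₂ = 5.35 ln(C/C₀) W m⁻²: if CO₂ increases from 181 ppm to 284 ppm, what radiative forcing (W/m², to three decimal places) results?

CO₂: 5.35 × ln(284/181) = 5.35 × ln(1.56906) = 5.35 × 0.45048 = 2.4101 W/m².

ΔF = 2.410 W/m²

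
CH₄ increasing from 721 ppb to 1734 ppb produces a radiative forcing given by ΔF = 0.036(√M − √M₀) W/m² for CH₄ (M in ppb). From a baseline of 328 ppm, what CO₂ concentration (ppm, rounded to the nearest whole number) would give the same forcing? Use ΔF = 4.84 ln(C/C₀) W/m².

CH₄ forcing: 0.036 × (√1734 − √721) = 0.036 × (41.6413 − 26.8514) = 0.036 × 14.7899 = 0.53244 W/m².
Set 4.84 ln(C/328) = 0.53244: ln(C/328) = 0.53244/4.84 = 0.11001, so C = 328 × e^0.11001 = 328 × 1.11629 = 366.14 ppm.

C ≈ 366 ppm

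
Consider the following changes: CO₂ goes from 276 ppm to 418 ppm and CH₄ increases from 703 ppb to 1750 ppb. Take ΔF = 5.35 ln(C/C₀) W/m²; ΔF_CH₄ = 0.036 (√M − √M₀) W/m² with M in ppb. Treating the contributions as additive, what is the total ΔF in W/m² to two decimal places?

ΔF = 2.77 W/m²

CO₂: 5.35 × ln(418/276) = 5.35 × ln(1.51449) = 5.35 × 0.41508 = 2.2207 W/m².
CH₄: 0.036 × (√1750 − √703) = 0.036 × (41.8330 − 26.5141) = 0.036 × 15.3189 = 0.5515 W/m².
Total ΔF = 2.2207 + 0.5515 = 2.7722 W/m².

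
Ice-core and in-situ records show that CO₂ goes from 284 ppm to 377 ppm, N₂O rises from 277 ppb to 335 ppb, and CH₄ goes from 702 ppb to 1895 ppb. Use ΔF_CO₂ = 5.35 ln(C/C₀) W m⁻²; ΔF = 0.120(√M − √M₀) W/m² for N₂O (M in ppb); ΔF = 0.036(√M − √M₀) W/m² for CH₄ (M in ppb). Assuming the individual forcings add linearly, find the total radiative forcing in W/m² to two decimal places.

CO₂: 5.35 × ln(377/284) = 5.35 × ln(1.32746) = 5.35 × 0.28327 = 1.5155 W/m².
N₂O: 0.120 × (√335 − √277) = 0.120 × (18.3030 − 16.6433) = 0.120 × 1.6597 = 0.1992 W/m².
CH₄: 0.036 × (√1895 − √702) = 0.036 × (43.5316 − 26.4953) = 0.036 × 17.0363 = 0.6133 W/m².
Total ΔF = 1.5155 + 0.1992 + 0.6133 = 2.3280 W/m².

ΔF = 2.33 W/m²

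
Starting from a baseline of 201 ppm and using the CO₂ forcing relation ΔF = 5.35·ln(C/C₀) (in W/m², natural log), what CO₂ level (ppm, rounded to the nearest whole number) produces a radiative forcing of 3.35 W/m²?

C ≈ 376 ppm

Set 5.35 ln(C/201) = 3.35, so ln(C/201) = 3.35/5.35 = 0.62617.
Then C/201 = e^0.62617 = 1.87043, giving C = 201 × 1.87043 = 375.96 ppm.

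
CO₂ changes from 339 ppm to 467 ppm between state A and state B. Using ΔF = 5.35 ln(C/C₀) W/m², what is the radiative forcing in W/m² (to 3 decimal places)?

ΔF = 1.714 W/m²

CO₂ absorption bands are partially saturated, so forcing scales with the logarithm of the concentration ratio.
CO₂: 5.35 × ln(467/339) = 5.35 × ln(1.37758) = 5.35 × 0.32033 = 1.7138 W/m².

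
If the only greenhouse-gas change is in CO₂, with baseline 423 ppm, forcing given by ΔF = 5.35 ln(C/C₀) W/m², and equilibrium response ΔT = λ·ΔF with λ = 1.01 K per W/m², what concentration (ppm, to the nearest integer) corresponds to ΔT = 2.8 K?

C ≈ 710 ppm

Required forcing: ΔF = ΔT/λ = 2.8/1.01 = 2.7723 W/m².
Then ln(C/423) = ΔF/5.35 = 2.7723/5.35 = 0.51819.
So C = 423 × e^0.51819 = 423 × 1.67899 = 710.21 ppm.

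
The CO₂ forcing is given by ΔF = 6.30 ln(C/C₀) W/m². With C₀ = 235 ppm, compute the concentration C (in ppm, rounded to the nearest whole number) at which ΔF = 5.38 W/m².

Set 6.30 ln(C/235) = 5.38, so ln(C/235) = 5.38/6.30 = 0.85397.
Then C/235 = e^0.85397 = 2.34895, giving C = 235 × 2.34895 = 552.00 ppm.

C ≈ 552 ppm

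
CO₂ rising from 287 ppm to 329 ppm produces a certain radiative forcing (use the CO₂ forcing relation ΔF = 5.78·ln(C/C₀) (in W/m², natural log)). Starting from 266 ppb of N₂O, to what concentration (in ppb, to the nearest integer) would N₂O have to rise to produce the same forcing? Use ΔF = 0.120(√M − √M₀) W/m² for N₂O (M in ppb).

M ≈ 524 ppb

CO₂ forcing: 5.78 × ln(329/287) = 5.78 × 0.136576 = 0.78941 W/m².
Set 0.120(√M − √266) = 0.78941: √M = 0.78941/0.120 + √266 = 6.5784 + 16.3095 = 22.8879.
M = (22.8879)² = 523.86 ppb.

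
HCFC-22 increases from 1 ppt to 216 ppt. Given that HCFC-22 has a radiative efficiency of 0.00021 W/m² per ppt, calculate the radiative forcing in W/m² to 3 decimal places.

ΔF = 0.045 W/m²

HCFC-22: ΔF = 0.00021 × (216 − 1) = 0.00021 × 215 = 0.0452 W/m².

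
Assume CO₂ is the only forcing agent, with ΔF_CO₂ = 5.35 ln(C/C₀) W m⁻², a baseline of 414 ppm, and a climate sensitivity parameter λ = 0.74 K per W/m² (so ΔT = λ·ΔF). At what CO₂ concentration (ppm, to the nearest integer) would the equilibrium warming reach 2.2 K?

Required forcing: ΔF = ΔT/λ = 2.2/0.74 = 2.9730 W/m².
Then ln(C/414) = ΔF/5.35 = 2.9730/5.35 = 0.55570.
So C = 414 × e^0.55570 = 414 × 1.74316 = 721.67 ppm.

C ≈ 722 ppm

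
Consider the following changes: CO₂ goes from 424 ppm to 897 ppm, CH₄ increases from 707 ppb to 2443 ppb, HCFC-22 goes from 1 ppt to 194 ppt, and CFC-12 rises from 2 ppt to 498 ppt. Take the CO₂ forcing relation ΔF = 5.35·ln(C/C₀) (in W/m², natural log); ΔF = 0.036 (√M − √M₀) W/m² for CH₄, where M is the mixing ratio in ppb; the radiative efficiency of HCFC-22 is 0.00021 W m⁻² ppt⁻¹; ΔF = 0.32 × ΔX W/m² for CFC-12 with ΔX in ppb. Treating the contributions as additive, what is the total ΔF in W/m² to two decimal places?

ΔF = 5.03 W/m²

CO₂: 5.35 × ln(897/424) = 5.35 × ln(2.11557) = 5.35 × 0.74932 = 4.0089 W/m².
CH₄: 0.036 × (√2443 − √707) = 0.036 × (49.4267 − 26.5895) = 0.036 × 22.8372 = 0.8221 W/m².
HCFC-22: ΔF = 0.00021 × (194 − 1) = 0.00021 × 193 = 0.0405 W/m².
CFC-12: Δ = 498 − 2 = 496 ppt = 0.496 ppb; ΔF = 0.32 × 0.496 = 0.1587 W/m².
Total ΔF = 4.0089 + 0.8221 + 0.0405 + 0.1587 = 5.0302 W/m².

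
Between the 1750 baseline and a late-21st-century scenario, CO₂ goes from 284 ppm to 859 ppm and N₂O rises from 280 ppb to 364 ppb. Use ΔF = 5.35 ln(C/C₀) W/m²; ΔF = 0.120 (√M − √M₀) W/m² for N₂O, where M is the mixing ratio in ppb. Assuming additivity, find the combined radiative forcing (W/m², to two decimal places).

CO₂: 5.35 × ln(859/284) = 5.35 × ln(3.02465) = 5.35 × 1.10680 = 5.9214 W/m².
N₂O: 0.120 × (√364 − √280) = 0.120 × (19.0788 − 16.7332) = 0.120 × 2.3456 = 0.2815 W/m².
Total ΔF = 5.9214 + 0.2815 = 6.2029 W/m².

ΔF = 6.20 W/m²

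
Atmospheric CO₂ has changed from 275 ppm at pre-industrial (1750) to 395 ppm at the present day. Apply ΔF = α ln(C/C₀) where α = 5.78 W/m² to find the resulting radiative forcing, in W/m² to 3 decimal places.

CO₂ absorption bands are partially saturated, so forcing scales with the logarithm of the concentration ratio.
CO₂: 5.78 × ln(395/275) = 5.78 × ln(1.43636) = 5.78 × 0.36211 = 2.0930 W/m².

ΔF = 2.093 W/m²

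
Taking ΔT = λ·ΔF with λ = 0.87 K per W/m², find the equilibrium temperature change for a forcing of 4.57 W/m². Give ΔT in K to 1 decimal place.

ΔT = 4.0 K

ΔT = λ ΔF = 0.87 × 4.57 = 3.9759 K.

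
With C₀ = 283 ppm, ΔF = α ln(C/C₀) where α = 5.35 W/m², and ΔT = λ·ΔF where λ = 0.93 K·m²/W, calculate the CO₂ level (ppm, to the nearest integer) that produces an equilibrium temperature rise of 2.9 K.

C ≈ 507 ppm

Required forcing: ΔF = ΔT/λ = 2.9/0.93 = 3.1183 W/m².
Then ln(C/283) = ΔF/5.35 = 3.1183/5.35 = 0.58286.
So C = 283 × e^0.58286 = 283 × 1.79115 = 506.90 ppm.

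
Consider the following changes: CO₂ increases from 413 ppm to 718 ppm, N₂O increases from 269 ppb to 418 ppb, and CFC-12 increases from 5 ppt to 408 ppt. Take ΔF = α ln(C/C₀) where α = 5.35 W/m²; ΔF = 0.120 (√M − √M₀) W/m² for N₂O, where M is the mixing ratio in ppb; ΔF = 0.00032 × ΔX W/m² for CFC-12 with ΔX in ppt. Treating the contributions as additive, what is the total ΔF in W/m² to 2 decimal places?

CO₂: 5.35 × ln(718/413) = 5.35 × ln(1.73850) = 5.35 × 0.55302 = 2.9587 W/m².
N₂O: 0.120 × (√418 − √269) = 0.120 × (20.4450 − 16.4012) = 0.120 × 4.0438 = 0.4853 W/m².
CFC-12: ΔF = 0.00032 × (408 − 5) = 0.00032 × 403 = 0.1290 W/m².
Total ΔF = 2.9587 + 0.4853 + 0.1290 = 3.5730 W/m².

ΔF = 3.57 W/m²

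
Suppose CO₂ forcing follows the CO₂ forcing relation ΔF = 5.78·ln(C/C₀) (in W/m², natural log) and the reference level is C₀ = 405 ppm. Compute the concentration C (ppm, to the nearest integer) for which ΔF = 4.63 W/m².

C ≈ 902 ppm

Set 5.78 ln(C/405) = 4.63, so ln(C/405) = 4.63/5.78 = 0.80104.
Then C/405 = e^0.80104 = 2.22786, giving C = 405 × 2.22786 = 902.28 ppm.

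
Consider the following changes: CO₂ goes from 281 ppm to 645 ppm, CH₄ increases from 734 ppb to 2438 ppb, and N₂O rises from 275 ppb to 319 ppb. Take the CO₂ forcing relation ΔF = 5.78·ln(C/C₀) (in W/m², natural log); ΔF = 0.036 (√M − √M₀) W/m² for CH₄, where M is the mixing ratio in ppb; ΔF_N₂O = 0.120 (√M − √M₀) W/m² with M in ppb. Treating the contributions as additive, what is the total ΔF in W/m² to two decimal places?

ΔF = 5.76 W/m²

CO₂: 5.78 × ln(645/281) = 5.78 × ln(2.29537) = 5.78 × 0.83089 = 4.8025 W/m².
CH₄: 0.036 × (√2438 − √734) = 0.036 × (49.3761 − 27.0924) = 0.036 × 22.2837 = 0.8022 W/m².
N₂O: 0.120 × (√319 − √275) = 0.120 × (17.8606 − 16.5831) = 0.120 × 1.2775 = 0.1533 W/m².
Total ΔF = 4.8025 + 0.8022 + 0.1533 = 5.7580 W/m².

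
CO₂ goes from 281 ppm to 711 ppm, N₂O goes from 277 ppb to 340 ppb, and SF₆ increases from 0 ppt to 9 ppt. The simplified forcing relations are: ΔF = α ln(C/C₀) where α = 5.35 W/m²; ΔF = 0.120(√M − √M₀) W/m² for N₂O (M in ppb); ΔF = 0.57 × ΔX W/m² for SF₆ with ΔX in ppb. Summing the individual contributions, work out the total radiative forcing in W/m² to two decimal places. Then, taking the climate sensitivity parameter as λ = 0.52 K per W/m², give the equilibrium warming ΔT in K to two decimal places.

CO₂: 5.35 × ln(711/281) = 5.35 × ln(2.53025) = 5.35 × 0.92832 = 4.9665 W/m².
N₂O: 0.120 × (√340 − √277) = 0.120 × (18.4391 − 16.6433) = 0.120 × 1.7958 = 0.2155 W/m².
SF₆: Δ = 9 − 0 = 9 ppt = 0.009 ppb; ΔF = 0.57 × 0.009 = 0.0051 W/m².
Total ΔF = 4.9665 + 0.2155 + 0.0051 = 5.1871 W/m².
ΔT = λ ΔF = 0.52 × 5.19 = 2.6988 K.

ΔF = 5.19 W/m²; ΔT = 2.70 K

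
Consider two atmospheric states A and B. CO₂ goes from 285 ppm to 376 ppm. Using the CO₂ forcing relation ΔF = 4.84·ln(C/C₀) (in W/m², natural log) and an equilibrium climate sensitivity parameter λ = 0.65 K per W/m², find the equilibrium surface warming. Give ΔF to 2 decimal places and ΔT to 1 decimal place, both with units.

CO₂: 4.84 × ln(376/285) = 4.84 × ln(1.31930) = 4.84 × 0.27710 = 1.3412 W/m².
ΔT = λ ΔF = 0.65 × 1.34 = 0.8710 K.

ΔF = 1.34 W/m²; ΔT = 0.9 K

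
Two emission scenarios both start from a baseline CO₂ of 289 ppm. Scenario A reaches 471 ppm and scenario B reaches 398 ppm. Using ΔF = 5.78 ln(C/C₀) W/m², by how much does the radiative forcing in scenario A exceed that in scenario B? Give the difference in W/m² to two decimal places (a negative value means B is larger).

ΔF_A − ΔF_B = 0.97 W/m²

ΔF_A = 5.78 ln(471/289) = 5.78 × 0.48843 = 2.8231 W/m².
ΔF_B = 5.78 ln(398/289) = 5.78 × 0.32003 = 1.8498 W/m².
Difference: 2.8231 − 1.8498 = 0.9733 W/m².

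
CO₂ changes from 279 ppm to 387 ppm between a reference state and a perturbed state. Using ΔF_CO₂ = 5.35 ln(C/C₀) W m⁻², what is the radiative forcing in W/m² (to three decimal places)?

CO₂: 5.35 × ln(387/279) = 5.35 × ln(1.38710) = 5.35 × 0.32722 = 1.7506 W/m².

ΔF = 1.751 W/m²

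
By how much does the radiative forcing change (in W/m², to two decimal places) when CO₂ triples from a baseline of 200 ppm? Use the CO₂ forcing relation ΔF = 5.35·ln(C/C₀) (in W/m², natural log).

ΔF = 5.88 W/m²

ΔF = 5.35 × ln(3) = 5.35 × 1.09861 = 5.8776 W/m².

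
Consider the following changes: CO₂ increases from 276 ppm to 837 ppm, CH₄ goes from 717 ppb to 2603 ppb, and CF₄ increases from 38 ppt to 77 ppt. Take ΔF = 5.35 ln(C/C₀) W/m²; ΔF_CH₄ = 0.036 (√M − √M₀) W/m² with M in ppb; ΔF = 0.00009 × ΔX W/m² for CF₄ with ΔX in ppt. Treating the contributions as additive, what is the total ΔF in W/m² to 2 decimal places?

ΔF = 6.81 W/m²

CO₂: 5.35 × ln(837/276) = 5.35 × ln(3.03261) = 5.35 × 1.10942 = 5.9354 W/m².
CH₄: 0.036 × (√2603 − √717) = 0.036 × (51.0196 − 26.7769) = 0.036 × 24.2427 = 0.8727 W/m².
CF₄: ΔF = 0.00009 × (77 − 38) = 0.00009 × 39 = 0.0035 W/m².
Total ΔF = 5.9354 + 0.8727 + 0.0035 = 6.8116 W/m².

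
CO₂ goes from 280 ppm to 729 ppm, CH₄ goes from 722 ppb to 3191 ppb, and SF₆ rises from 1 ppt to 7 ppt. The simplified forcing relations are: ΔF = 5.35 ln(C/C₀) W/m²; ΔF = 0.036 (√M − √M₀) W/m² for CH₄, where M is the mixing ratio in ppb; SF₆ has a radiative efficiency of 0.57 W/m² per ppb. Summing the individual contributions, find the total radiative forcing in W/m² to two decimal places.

ΔF = 6.19 W/m²

CO₂: 5.35 × ln(729/280) = 5.35 × ln(2.60357) = 5.35 × 0.95688 = 5.1193 W/m².
CH₄: 0.036 × (√3191 − √722) = 0.036 × (56.4889 − 26.8701) = 0.036 × 29.6188 = 1.0663 W/m².
SF₆: Δ = 7 − 1 = 6 ppt = 0.006 ppb; ΔF = 0.57 × 0.006 = 0.0034 W/m².
Total ΔF = 5.1193 + 1.0663 + 0.0034 = 6.1890 W/m².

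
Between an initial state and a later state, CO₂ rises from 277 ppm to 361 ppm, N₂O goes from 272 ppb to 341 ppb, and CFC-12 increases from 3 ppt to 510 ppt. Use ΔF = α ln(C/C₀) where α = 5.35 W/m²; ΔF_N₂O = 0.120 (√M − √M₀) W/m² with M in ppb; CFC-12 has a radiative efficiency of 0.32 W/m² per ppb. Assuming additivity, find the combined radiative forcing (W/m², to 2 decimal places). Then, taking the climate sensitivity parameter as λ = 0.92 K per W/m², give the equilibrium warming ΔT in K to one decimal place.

ΔF = 1.82 W/m²; ΔT = 1.7 K

CO₂: 5.35 × ln(361/277) = 5.35 × ln(1.30325) = 5.35 × 0.26486 = 1.4170 W/m².
N₂O: 0.120 × (√341 − √272) = 0.120 × (18.4662 − 16.4924) = 0.120 × 1.9738 = 0.2369 W/m².
CFC-12: Δ = 510 − 3 = 507 ppt = 0.507 ppb; ΔF = 0.32 × 0.507 = 0.1622 W/m².
Total ΔF = 1.4170 + 0.2369 + 0.1622 = 1.8161 W/m².
ΔT = λ ΔF = 0.92 × 1.82 = 1.6744 K.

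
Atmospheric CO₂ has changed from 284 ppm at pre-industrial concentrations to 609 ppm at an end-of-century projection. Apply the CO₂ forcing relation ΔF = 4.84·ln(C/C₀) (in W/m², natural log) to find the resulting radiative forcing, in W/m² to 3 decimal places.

CO₂ absorption bands are partially saturated, so forcing scales with the logarithm of the concentration ratio.
CO₂: 4.84 × ln(609/284) = 4.84 × ln(2.14437) = 4.84 × 0.76285 = 3.6922 W/m².

ΔF = 3.692 W/m²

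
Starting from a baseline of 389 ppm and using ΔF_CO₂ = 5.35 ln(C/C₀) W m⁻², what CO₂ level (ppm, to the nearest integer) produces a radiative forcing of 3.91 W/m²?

Set 5.35 ln(C/389) = 3.91, so ln(C/389) = 3.91/5.35 = 0.73084.
Then C/389 = e^0.73084 = 2.07682, giving C = 389 × 2.07682 = 807.88 ppm.

C ≈ 808 ppm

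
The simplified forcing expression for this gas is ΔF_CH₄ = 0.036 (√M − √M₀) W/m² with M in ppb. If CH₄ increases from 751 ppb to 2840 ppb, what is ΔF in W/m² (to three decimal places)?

ΔF = 0.932 W/m²

CH₄: 0.036 × (√2840 − √751) = 0.036 × (53.2917 − 27.4044) = 0.036 × 25.8873 = 0.9319 W/m².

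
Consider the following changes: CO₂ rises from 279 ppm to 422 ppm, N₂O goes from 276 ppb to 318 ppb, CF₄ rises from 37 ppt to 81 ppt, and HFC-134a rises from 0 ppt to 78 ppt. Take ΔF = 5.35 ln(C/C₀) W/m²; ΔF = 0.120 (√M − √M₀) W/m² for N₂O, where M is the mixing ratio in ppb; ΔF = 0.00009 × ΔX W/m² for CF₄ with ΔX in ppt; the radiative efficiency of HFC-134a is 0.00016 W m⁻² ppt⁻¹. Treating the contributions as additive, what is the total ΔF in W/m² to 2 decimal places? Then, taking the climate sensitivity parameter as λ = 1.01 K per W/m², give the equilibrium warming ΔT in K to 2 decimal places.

ΔF = 2.38 W/m²; ΔT = 2.40 K

CO₂: 5.35 × ln(422/279) = 5.35 × ln(1.51254) = 5.35 × 0.41379 = 2.2138 W/m².
N₂O: 0.120 × (√318 − √276) = 0.120 × (17.8326 − 16.6132) = 0.120 × 1.2194 = 0.1463 W/m².
CF₄: ΔF = 0.00009 × (81 − 37) = 0.00009 × 44 = 0.0040 W/m².
HFC-134a: ΔF = 0.00016 × (78 − 0) = 0.00016 × 78 = 0.0125 W/m².
Total ΔF = 2.2138 + 0.1463 + 0.0040 + 0.0125 = 2.3766 W/m².
ΔT = λ ΔF = 1.01 × 2.38 = 2.4038 K.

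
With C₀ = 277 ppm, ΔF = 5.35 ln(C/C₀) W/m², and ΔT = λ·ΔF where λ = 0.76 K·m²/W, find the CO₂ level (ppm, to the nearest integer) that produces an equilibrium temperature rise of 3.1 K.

C ≈ 594 ppm

Required forcing: ΔF = ΔT/λ = 3.1/0.76 = 4.0789 W/m².
Then ln(C/277) = ΔF/5.35 = 4.0789/5.35 = 0.76241.
So C = 277 × e^0.76241 = 277 × 2.14344 = 593.73 ppm.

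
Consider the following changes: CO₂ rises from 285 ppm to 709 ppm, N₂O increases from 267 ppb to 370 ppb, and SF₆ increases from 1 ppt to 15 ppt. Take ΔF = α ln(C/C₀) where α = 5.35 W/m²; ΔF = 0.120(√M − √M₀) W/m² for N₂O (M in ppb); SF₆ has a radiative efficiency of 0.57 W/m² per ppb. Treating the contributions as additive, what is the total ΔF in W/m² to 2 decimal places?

CO₂: 5.35 × ln(709/285) = 5.35 × ln(2.48772) = 5.35 × 0.91137 = 4.8758 W/m².
N₂O: 0.120 × (√370 − √267) = 0.120 × (19.2354 − 16.3401) = 0.120 × 2.8953 = 0.3474 W/m².
SF₆: Δ = 15 − 1 = 14 ppt = 0.014 ppb; ΔF = 0.57 × 0.014 = 0.0080 W/m².
Total ΔF = 4.8758 + 0.3474 + 0.0080 = 5.2312 W/m².

ΔF = 5.23 W/m²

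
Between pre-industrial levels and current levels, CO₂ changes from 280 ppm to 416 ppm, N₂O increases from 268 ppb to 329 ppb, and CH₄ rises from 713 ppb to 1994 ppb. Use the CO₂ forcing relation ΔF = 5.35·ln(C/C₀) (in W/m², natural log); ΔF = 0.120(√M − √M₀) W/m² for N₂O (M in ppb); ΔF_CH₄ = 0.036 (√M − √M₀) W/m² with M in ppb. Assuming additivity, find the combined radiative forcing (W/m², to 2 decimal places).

CO₂: 5.35 × ln(416/280) = 5.35 × ln(1.48571) = 5.35 × 0.39589 = 2.1180 W/m².
N₂O: 0.120 × (√329 − √268) = 0.120 × (18.1384 − 16.3707) = 0.120 × 1.7677 = 0.2121 W/m².
CH₄: 0.036 × (√1994 − √713) = 0.036 × (44.6542 − 26.7021) = 0.036 × 17.9521 = 0.6463 W/m².
Total ΔF = 2.1180 + 0.2121 + 0.6463 = 2.9764 W/m².

ΔF = 2.98 W/m²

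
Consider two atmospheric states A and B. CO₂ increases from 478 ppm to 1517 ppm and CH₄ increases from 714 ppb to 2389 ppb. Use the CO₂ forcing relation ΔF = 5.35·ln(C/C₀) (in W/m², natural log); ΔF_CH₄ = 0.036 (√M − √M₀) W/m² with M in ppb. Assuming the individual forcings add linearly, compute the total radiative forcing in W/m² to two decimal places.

CO₂: 5.35 × ln(1517/478) = 5.35 × ln(3.17364) = 5.35 × 1.15488 = 6.1786 W/m².
CH₄: 0.036 × (√2389 − √714) = 0.036 × (48.8774 − 26.7208) = 0.036 × 22.1566 = 0.7976 W/m².
Total ΔF = 6.1786 + 0.7976 = 6.9762 W/m².

ΔF = 6.98 W/m²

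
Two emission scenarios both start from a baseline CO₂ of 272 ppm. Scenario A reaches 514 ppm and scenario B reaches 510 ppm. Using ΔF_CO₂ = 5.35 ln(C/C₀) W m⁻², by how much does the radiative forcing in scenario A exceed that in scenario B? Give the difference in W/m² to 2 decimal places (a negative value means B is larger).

ΔF_A = 5.35 ln(514/272) = 5.35 × 0.63642 = 3.4048 W/m².
ΔF_B = 5.35 ln(510/272) = 5.35 × 0.62861 = 3.3631 W/m².
Difference: 3.4048 − 3.3631 = 0.0417 W/m².

ΔF_A − ΔF_B = 0.04 W/m²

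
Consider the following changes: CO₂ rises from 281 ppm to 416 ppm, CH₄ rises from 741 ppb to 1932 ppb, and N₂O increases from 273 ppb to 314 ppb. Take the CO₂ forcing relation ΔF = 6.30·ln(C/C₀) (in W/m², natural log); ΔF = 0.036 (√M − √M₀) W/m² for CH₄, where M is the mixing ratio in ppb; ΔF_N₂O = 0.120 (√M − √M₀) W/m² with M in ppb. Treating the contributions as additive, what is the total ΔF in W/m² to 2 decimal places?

CO₂: 6.30 × ln(416/281) = 6.30 × ln(1.48043) = 6.30 × 0.39233 = 2.4717 W/m².
CH₄: 0.036 × (√1932 − √741) = 0.036 × (43.9545 − 27.2213) = 0.036 × 16.7332 = 0.6024 W/m².
N₂O: 0.120 × (√314 − √273) = 0.120 × (17.7200 − 16.5227) = 0.120 × 1.1973 = 0.1437 W/m².
Total ΔF = 2.4717 + 0.6024 + 0.1437 = 3.2178 W/m².

ΔF = 3.22 W/m²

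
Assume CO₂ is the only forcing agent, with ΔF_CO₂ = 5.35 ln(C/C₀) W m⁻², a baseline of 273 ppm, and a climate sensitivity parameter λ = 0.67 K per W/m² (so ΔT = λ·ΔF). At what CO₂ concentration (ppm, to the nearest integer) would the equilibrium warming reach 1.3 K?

C ≈ 392 ppm

Required forcing: ΔF = ΔT/λ = 1.3/0.67 = 1.9403 W/m².
Then ln(C/273) = ΔF/5.35 = 1.9403/5.35 = 0.36267.
So C = 273 × e^0.36267 = 273 × 1.43716 = 392.34 ppm.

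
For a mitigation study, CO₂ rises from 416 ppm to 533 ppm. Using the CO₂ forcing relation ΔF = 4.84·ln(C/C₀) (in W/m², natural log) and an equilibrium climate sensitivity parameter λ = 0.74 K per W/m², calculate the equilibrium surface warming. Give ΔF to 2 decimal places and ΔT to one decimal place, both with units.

CO₂: 4.84 × ln(533/416) = 4.84 × ln(1.28125) = 4.84 × 0.24784 = 1.1995 W/m².
ΔT = λ ΔF = 0.74 × 1.20 = 0.8880 K.

ΔF = 1.20 W/m²; ΔT = 0.9 K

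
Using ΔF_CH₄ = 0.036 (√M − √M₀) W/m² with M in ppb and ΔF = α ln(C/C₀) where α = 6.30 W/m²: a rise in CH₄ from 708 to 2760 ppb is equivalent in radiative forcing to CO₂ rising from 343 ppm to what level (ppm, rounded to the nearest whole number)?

CH₄ forcing: 0.036 × (√2760 − √708) = 0.036 × (52.5357 − 26.6083) = 0.036 × 25.9274 = 0.93339 W/m².
Set 6.30 ln(C/343) = 0.93339: ln(C/343) = 0.93339/6.30 = 0.14816, so C = 343 × e^0.14816 = 343 × 1.15970 = 397.78 ppm.

C ≈ 398 ppm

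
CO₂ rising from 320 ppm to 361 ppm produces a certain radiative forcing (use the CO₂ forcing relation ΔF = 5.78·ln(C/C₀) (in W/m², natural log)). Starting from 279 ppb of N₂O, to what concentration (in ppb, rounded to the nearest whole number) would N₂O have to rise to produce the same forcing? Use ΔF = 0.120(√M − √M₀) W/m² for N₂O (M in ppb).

CO₂ forcing: 5.78 × ln(361/320) = 5.78 × 0.120557 = 0.69682 W/m².
Set 0.120(√M − √279) = 0.69682: √M = 0.69682/0.120 + √279 = 5.8068 + 16.7033 = 22.5101.
M = (22.5101)² = 506.70 ppb.

M ≈ 507 ppb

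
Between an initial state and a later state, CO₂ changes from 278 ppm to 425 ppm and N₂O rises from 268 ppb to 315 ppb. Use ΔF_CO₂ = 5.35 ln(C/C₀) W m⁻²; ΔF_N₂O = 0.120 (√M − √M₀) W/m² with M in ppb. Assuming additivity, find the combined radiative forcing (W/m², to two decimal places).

CO₂: 5.35 × ln(425/278) = 5.35 × ln(1.52878) = 5.35 × 0.42447 = 2.2709 W/m².
N₂O: 0.120 × (√315 − √268) = 0.120 × (17.7482 − 16.3707) = 0.120 × 1.3775 = 0.1653 W/m².
Total ΔF = 2.2709 + 0.1653 = 2.4362 W/m².

ΔF = 2.44 W/m²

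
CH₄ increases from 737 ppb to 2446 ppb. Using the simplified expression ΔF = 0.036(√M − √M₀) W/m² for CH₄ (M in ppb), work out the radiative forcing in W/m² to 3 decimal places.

ΔF = 0.803 W/m²

CH₄: 0.036 × (√2446 − √737) = 0.036 × (49.4571 − 27.1477) = 0.036 × 22.3094 = 0.8031 W/m².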